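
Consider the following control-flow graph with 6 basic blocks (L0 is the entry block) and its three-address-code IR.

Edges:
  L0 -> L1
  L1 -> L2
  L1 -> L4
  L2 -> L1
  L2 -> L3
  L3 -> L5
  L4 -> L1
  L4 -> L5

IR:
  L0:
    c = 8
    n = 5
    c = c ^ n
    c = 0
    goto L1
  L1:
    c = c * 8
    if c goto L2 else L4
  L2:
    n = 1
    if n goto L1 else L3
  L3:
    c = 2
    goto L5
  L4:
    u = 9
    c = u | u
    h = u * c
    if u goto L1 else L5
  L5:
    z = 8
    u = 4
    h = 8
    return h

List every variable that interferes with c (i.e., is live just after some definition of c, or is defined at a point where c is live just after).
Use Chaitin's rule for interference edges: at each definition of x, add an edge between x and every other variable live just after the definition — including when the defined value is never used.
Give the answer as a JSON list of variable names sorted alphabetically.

Block summaries:
  L0 def {c,n} use ∅
  L1 def {c} use {c}
  L2 def {n} use ∅
  L3 def {c} use ∅
  L4 def {c,h,u} use ∅
  L5 def {h,u,z} use ∅

Live sets:
  live L0: ∅→{c}
  live L1: {c}→{c}
  live L2: {c}→{c}
  live L3: ∅→∅
  live L4: ∅→{c}
  live L5: ∅→∅

Conflict graph:
  c — {h,n,u}
  h — {c,u}
  n — {c}
  u — {c,h}
  z — ∅

N(c) = ["h", "n", "u"]

Answer: ["h", "n", "u"]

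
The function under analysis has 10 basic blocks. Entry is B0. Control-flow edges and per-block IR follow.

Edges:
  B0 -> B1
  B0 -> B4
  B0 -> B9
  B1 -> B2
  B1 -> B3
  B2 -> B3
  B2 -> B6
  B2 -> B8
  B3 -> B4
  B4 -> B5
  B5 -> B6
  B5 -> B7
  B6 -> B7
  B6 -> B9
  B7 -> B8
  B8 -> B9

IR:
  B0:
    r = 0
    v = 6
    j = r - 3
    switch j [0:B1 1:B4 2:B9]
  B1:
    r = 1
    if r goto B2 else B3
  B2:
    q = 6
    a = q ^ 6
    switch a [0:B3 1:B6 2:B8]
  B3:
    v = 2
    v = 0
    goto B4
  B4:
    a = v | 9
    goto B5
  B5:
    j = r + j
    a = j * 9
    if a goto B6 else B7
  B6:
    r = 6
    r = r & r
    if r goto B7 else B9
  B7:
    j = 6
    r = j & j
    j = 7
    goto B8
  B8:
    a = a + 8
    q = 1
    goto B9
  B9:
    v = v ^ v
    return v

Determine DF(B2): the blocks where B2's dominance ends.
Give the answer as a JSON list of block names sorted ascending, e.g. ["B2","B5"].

idom tree: B1←B0 B2←B1 B3←B1 B4←B0 B5←B4 B6←B0 B7←B0 B8←B0 B9←B0
Dom∩ at merges:
  B3: preds {B1,B2}: {B0,B1} ∩ {B0,B1,B2} = {B0,B1}; idom=B1
  B4: preds {B0,B3}: {B0} ∩ {B0,B1,B3} = {B0}; idom=B0
  B6: preds {B2,B5}: {B0,B1,B2} ∩ {B0,B4,B5} = {B0}; idom=B0
  B7: preds {B5,B6}: {B0,B4,B5} ∩ {B0,B6} = {B0}; idom=B0
  B8: preds {B2,B7}: {B0,B1,B2} ∩ {B0,B7} = {B0}; idom=B0
  B9: preds {B0,B6,B8}: {B0} ∩ {B0,B6} ∩ {B0,B8} = {B0}; idom=B0

Frontier:
  B3←B1: walk · to B1
  B3←B2: walk B2 to B1
  B4←B0: walk · to B0
  B4←B3: walk B3→B1 to B0
  B6←B2: walk B2→B1 to B0
  B6←B5: walk B5→B4 to B0
  B7←B5: walk B5→B4 to B0
  B7←B6: walk B6 to B0
  B8←B2: walk B2→B1 to B0
  B8←B7: walk B7 to B0
  B9←B0: walk · to B0
  B9←B6: walk B6 to B0
  B9←B8: walk B8 to B0
  DF(B0)=∅
  DF(B1)={B4,B6,B8}
  DF(B2)={B3,B6,B8}
  DF(B3)={B4}
  DF(B4)={B6,B7}
  DF(B5)={B6,B7}
  DF(B6)={B7,B9}
  DF(B7)={B8}
  DF(B8)={B9}
  DF(B9)=∅

DF(B2) = ["B3", "B6", "B8"]

Answer: ["B3", "B6", "B8"]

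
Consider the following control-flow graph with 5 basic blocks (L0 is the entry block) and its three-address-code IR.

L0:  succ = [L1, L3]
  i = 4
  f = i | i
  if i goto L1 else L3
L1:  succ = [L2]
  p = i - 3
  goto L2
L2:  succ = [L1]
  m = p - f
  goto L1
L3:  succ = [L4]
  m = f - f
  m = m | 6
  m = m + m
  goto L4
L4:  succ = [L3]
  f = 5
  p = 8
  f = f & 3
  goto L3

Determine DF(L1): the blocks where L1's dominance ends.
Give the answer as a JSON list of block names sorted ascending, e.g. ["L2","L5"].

idom tree: L1←L0 L2←L1 L3←L0 L4←L3
Dom at joins:
  L1: preds {L0,L2}: {L0} ∩ {L0,L1,L2} = {L0}; idom=L0
  L3: preds {L0,L4}: {L0} ∩ {L0,L3,L4} = {L0}; idom=L0

DF walk-up:
  L1←L0: walk · to L0
  L1←L2: walk L2→L1 to L0
  L3←L0: walk · to L0
  L3←L4: walk L4→L3 to L0
  L0 → ∅
  L1 → {L1}
  L2 → {L1}
  L3 → {L3}
  L4 → {L3}

DF(L1) = ["L1"]

Answer: ["L1"]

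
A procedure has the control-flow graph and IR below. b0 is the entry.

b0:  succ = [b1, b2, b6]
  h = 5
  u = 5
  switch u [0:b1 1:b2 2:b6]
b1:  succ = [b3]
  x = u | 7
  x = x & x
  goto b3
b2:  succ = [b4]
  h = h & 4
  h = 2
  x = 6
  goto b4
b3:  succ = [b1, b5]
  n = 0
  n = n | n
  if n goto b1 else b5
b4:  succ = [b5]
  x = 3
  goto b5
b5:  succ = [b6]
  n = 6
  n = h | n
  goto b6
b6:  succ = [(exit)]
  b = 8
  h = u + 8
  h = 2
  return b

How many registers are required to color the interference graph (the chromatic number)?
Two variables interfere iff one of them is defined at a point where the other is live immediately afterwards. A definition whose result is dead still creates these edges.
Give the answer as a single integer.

def/use:
  b0: def={h,u} ue=∅
  b1: def={x} ue={u}
  b2: def={h,x} ue={h}
  b3: def={n} ue=∅
  b4: def={x} ue=∅
  b5: def={n} ue={h}
  b6: def={b,h} ue={u}

Live sets:
  b0: in=∅ out={h,u}
  b1: in={h,u} out={h,u}
  b2: in={h,u} out={h,u}
  b3: in={h,u} out={h,u}
  b4: in={h,u} out={h,u}
  b5: in={h,u} out={u}
  b6: in={u} out=∅

Conflict graph:
  b — {h,u}
  h — {b,n,u,x}
  n — {h,u}
  u — {b,h,n,x}
  x — {h,u}

Chromatic number:
  lower bound: {b,h,u} mutually conflict ⇒ χ ≥ 3
  3-colouring: c0={h}  c1={u}  c2={b,n,x}
  χ = 3

Answer: 3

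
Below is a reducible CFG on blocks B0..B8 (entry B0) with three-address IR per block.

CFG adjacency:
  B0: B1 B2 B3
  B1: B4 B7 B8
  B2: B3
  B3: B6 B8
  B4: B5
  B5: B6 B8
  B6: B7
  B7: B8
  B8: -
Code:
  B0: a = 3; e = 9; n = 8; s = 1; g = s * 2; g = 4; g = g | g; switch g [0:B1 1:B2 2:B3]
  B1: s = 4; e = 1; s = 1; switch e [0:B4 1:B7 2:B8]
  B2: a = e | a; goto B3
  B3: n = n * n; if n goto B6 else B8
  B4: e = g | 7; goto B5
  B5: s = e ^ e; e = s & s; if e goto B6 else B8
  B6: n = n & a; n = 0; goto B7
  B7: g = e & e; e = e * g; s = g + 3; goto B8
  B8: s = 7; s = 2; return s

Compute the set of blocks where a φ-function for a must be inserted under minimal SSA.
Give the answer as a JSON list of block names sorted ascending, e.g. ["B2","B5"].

idom tree: B1←B0 B2←B0 B3←B0 B4←B1 B5←B4 B6←B0 B7←B0 B8←B0
Join-block Dom:
  B3: preds {B0,B2}: {B0} ∩ {B0,B2} = {B0}; idom=B0
  B6: preds {B3,B5}: {B0,B3} ∩ {B0,B1,B4,B5} = {B0}; idom=B0
  B7: preds {B1,B6}: {B0,B1} ∩ {B0,B6} = {B0}; idom=B0
  B8: preds {B1,B3,B5,B7}: {B0,B1} ∩ {B0,B3} ∩ {B0,B1,B4,B5} ∩ {B0,B7} = {B0}; idom=B0

DF derivation:
  join B3 pred B0: · stop@B0
  join B3 pred B2: B2 stop@B0
  join B6 pred B3: B3 stop@B0
  join B6 pred B5: B5→B4→B1 stop@B0
  join B7 pred B1: B1 stop@B0
  join B7 pred B6: B6 stop@B0
  join B8 pred B1: B1 stop@B0
  join B8 pred B3: B3 stop@B0
  join B8 pred B5: B5→B4→B1 stop@B0
  join B8 pred B7: B7 stop@B0
  DF(B0)=∅
  DF(B1)={B6,B7,B8}
  DF(B2)={B3}
  DF(B3)={B6,B8}
  DF(B4)={B6,B8}
  DF(B5)={B6,B8}
  DF(B6)={B7}
  DF(B7)={B8}
  DF(B8)=∅

φ for a: defs {B0,B2}
  DF⁺ = {B3,B6,B7,B8}

Answer: ["B3", "B6", "B7", "B8"]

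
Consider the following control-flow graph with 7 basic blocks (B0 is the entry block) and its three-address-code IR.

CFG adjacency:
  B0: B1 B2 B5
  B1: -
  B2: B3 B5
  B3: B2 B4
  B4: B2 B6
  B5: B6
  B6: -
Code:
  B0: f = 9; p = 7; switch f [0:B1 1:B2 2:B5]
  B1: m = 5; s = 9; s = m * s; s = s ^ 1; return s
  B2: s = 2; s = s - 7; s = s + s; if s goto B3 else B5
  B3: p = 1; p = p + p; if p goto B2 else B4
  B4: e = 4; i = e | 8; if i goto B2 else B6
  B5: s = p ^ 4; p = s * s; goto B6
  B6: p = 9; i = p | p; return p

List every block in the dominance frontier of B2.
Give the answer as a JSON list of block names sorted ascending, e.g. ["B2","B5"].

idom tree: B1←B0 B2←B0 B3←B2 B4←B3 B5←B0 B6←B0
Join-block Dom:
  B2: preds {B0,B3,B4}: {B0} ∩ {B0,B2,B3} ∩ {B0,B2,B3,B4} = {B0}; idom=B0
  B5: preds {B0,B2}: {B0} ∩ {B0,B2} = {B0}; idom=B0
  B6: preds {B4,B5}: {B0,B2,B3,B4} ∩ {B0,B5} = {B0}; idom=B0

DF derivation:
  join B2 pred B0: · stop@B0
  join B2 pred B3: B3→B2 stop@B0
  join B2 pred B4: B4→B3→B2 stop@B0
  join B5 pred B0: · stop@B0
  join B5 pred B2: B2 stop@B0
  join B6 pred B4: B4→B3→B2 stop@B0
  join B6 pred B5: B5 stop@B0
  B0: DF=∅
  B1: DF=∅
  B2: DF={B2,B5,B6}
  B3: DF={B2,B6}
  B4: DF={B2,B6}
  B5: DF={B6}
  B6: DF=∅

DF(B2) = ["B2", "B5", "B6"]

Answer: ["B2", "B5", "B6"]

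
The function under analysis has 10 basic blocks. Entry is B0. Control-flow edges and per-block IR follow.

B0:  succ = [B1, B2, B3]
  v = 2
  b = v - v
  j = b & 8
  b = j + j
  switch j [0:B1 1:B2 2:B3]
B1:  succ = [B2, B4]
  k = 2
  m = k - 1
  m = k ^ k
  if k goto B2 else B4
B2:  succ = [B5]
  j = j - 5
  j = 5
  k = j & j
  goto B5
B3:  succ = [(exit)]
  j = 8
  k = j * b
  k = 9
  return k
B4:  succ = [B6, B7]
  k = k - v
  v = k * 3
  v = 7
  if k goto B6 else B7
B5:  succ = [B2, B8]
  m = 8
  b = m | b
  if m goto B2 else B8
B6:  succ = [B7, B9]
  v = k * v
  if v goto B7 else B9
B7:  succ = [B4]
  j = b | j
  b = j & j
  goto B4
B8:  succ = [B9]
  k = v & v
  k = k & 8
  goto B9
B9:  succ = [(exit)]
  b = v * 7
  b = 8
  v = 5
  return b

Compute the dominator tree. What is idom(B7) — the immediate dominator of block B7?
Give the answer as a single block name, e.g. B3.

idom tree: B1←B0 B2←B0 B3←B0 B4←B1 B5←B2 B6←B4 B7←B4 B8←B5 B9←B0
Dom∩ at merges:
  B2: preds {B0,B1,B5}: {B0} ∩ {B0,B1} ∩ {B0,B2,B5} = {B0}; idom=B0
  B4: preds {B1,B7}: {B0,B1} ∩ {B0,B1,B4,B7} = {B0,B1}; idom=B1
  B7: preds {B4,B6}: {B0,B1,B4} ∩ {B0,B1,B4,B6} = {B0,B1,B4}; idom=B4
  B9: preds {B6,B8}: {B0,B1,B4,B6} ∩ {B0,B2,B5,B8} = {B0}; idom=B0

idom(B7) = B4

Answer: B4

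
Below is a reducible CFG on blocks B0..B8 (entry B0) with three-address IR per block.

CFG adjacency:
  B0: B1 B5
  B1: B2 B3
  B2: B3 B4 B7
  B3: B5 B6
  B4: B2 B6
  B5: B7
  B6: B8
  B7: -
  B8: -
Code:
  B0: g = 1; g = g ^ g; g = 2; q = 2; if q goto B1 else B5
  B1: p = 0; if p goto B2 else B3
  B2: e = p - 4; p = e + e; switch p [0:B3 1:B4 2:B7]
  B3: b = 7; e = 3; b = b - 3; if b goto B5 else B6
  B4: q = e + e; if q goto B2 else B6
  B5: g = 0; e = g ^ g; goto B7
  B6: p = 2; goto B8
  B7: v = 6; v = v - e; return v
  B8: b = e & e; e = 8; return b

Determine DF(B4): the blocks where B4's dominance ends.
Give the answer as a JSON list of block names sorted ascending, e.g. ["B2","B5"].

idom tree: B1←B0 B2←B1 B3←B1 B4←B2 B5←B0 B6←B1 B7←B0 B8←B6
Dom∩ at merges:
  B2: preds {B1,B4}: {B0,B1} ∩ {B0,B1,B2,B4} = {B0,B1}; idom=B1
  B3: preds {B1,B2}: {B0,B1} ∩ {B0,B1,B2} = {B0,B1}; idom=B1
  B5: preds {B0,B3}: {B0} ∩ {B0,B1,B3} = {B0}; idom=B0
  B6: preds {B3,B4}: {B0,B1,B3} ∩ {B0,B1,B2,B4} = {B0,B1}; idom=B1
  B7: preds {B2,B5}: {B0,B1,B2} ∩ {B0,B5} = {B0}; idom=B0

Frontier:
  join B2 pred B1: · stop@B1
  join B2 pred B4: B4→B2 stop@B1
  join B3 pred B1: · stop@B1
  join B3 pred B2: B2 stop@B1
  join B5 pred B0: · stop@B0
  join B5 pred B3: B3→B1 stop@B0
  join B6 pred B3: B3 stop@B1
  join B6 pred B4: B4→B2 stop@B1
  join B7 pred B2: B2→B1 stop@B0
  join B7 pred B5: B5 stop@B0
  B0 → ∅
  B1 → {B5,B7}
  B2 → {B2,B3,B6,B7}
  B3 → {B5,B6}
  B4 → {B2,B6}
  B5 → {B7}
  B6 → ∅
  B7 → ∅
  B8 → ∅

DF(B4) = ["B2", "B6"]

Answer: ["B2", "B6"]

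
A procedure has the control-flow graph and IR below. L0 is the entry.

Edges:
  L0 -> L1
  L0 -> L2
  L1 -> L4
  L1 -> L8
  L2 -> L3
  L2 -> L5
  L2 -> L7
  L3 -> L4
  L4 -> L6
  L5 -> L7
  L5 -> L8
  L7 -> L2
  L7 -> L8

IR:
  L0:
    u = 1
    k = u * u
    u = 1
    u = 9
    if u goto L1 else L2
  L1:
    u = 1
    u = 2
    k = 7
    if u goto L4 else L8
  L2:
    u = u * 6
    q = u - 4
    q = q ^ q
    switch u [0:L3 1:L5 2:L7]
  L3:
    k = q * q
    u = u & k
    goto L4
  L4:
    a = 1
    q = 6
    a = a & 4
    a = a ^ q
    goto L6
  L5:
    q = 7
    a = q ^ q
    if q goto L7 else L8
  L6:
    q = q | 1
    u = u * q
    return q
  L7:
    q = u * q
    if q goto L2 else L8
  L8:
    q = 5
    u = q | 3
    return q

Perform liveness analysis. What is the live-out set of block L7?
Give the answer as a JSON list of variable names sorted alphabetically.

Per-block:
  L0 def {k,u} use ∅
  L1 def {k,u} use ∅
  L2 def {q,u} use {u}
  L3 def {k,u} use {q,u}
  L4 def {a,q} use ∅
  L5 def {a,q} use ∅
  L6 def {q,u} use {q,u}
  L7 def {q} use {q,u}
  L8 def {q,u} use ∅

Liveness:
  L0 li=∅ lo={u}
  L1 li=∅ lo={u}
  L2 li={u} lo={q,u}
  L3 li={q,u} lo={u}
  L4 li={u} lo={q,u}
  L5 li={u} lo={q,u}
  L6 li={q,u} lo=∅
  L7 li={q,u} lo={u}
  L8 li=∅ lo=∅

live-out(L7) = ["u"]

Answer: ["u"]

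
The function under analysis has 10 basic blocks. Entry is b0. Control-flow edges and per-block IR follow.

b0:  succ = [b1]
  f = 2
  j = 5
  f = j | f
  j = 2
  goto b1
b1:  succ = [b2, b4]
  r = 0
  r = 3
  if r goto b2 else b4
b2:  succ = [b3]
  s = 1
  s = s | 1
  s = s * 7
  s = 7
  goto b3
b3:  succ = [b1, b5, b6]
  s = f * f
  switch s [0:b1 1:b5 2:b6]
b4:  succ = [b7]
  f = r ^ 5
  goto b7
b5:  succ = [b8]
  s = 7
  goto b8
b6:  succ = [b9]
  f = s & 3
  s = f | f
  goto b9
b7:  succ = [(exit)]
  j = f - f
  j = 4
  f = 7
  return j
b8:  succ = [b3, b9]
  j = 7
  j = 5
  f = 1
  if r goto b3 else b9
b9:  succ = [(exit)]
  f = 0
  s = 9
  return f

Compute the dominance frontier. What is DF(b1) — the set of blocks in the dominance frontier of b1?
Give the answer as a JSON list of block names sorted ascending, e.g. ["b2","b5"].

Answer: ["b1"]

Derivation:
idom tree: b1←b0 b2←b1 b3←b2 b4←b1 b5←b3 b6←b3 b7←b4 b8←b5 b9←b3
Dom∩ at merges:
  b1: preds {b0,b3}: {b0} ∩ {b0,b1,b2,b3} = {b0}; idom=b0
  b3: preds {b2,b8}: {b0,b1,b2} ∩ {b0,b1,b2,b3,b5,b8} = {b0,b1,b2}; idom=b2
  b9: preds {b6,b8}: {b0,b1,b2,b3,b6} ∩ {b0,b1,b2,b3,b5,b8} = {b0,b1,b2,b3}; idom=b3

DF walk-up:
  join b1 pred b0: · stop@b0
  join b1 pred b3: b3→b2→b1 stop@b0
  join b3 pred b2: · stop@b2
  join b3 pred b8: b8→b5→b3 stop@b2
  join b9 pred b6: b6 stop@b3
  join b9 pred b8: b8→b5 stop@b3
  b0: DF=∅
  b1: DF={b1}
  b2: DF={b1}
  b3: DF={b1,b3}
  b4: DF=∅
  b5: DF={b3,b9}
  b6: DF={b9}
  b7: DF=∅
  b8: DF={b3,b9}
  b9: DF=∅

DF(b1) = ["b1"]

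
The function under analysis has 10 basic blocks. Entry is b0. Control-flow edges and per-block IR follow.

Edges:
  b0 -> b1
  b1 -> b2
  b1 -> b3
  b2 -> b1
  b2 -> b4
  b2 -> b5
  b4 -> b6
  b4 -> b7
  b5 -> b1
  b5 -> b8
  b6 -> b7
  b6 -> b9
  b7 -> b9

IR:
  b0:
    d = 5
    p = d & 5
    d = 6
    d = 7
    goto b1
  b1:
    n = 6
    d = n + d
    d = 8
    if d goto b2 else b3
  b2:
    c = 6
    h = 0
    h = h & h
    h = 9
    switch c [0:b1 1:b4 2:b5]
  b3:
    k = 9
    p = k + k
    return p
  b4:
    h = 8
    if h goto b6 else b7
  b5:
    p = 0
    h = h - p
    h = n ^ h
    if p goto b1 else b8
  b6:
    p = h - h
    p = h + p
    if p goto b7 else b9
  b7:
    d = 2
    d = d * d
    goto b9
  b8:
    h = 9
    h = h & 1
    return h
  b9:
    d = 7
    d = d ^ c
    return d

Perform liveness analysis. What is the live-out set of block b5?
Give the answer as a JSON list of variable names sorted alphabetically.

Answer: ["d"]

Derivation:
def/use:
  b0: {d,p} / ∅
  b1: {d,n} / {d}
  b2: {c,h} / ∅
  b3: {k,p} / ∅
  b4: {h} / ∅
  b5: {h,p} / {h,n}
  b6: {p} / {h}
  b7: {d} / ∅
  b8: {h} / ∅
  b9: {d} / {c}

Backward fixpoint:
  live b0: ∅→{d}
  live b1: {d}→{d,n}
  live b2: {d,n}→{c,d,h,n}
  live b3: ∅→∅
  live b4: {c}→{c,h}
  live b5: {d,h,n}→{d}
  live b6: {c,h}→{c}
  live b7: {c}→{c}
  live b8: ∅→∅
  live b9: {c}→∅

live-out(b5) = ["d"]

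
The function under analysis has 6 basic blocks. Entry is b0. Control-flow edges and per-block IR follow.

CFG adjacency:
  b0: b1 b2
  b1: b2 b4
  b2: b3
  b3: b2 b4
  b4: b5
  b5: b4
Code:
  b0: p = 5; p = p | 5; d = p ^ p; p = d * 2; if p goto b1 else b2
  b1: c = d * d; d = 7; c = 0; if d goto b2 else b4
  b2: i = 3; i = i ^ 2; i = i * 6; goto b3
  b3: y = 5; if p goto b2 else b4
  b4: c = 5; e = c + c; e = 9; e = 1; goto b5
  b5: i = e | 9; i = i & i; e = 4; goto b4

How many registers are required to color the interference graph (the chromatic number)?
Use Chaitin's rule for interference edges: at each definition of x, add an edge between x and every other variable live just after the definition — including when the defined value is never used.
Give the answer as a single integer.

Answer: 3

Working:
Block summaries:
  b0: {d,p} / ∅
  b1: {c,d} / {d}
  b2: {i} / ∅
  b3: {y} / {p}
  b4: {c,e} / ∅
  b5: {e,i} / {e}

Live sets:
  b0 li=∅ lo={d,p}
  b1 li={d,p} lo={p}
  b2 li={p} lo={p}
  b3 li={p} lo={p}
  b4 li=∅ lo={e}
  b5 li={e} lo=∅

Interfere edges:
  c — {d,p}
  d — {c,p}
  e — ∅
  i — {p}
  p — {c,d,i,y}
  y — {p}

Colouring:
  {c,d,p} pairwise interfere (3-clique) ⇒ χ ≥ 3
  assign c→R1 d→R2 e→R0 i→R1 p→R0 y→R1 — no edge inside a register ⇒ χ ≤ 3
  χ = 3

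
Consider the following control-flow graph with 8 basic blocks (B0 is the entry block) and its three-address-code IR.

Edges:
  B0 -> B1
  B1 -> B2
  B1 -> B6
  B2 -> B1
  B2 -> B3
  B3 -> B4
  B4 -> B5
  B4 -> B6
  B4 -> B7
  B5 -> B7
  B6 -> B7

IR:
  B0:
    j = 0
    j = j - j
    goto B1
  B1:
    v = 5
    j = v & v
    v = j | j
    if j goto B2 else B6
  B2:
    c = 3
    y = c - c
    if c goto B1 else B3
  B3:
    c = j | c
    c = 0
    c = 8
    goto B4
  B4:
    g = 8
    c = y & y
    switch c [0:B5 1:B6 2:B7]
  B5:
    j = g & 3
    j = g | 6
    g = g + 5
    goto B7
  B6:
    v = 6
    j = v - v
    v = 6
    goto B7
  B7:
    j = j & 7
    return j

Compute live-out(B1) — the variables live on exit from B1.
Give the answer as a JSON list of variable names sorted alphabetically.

Answer: ["j"]

Working:
Per-block:
  B0: {j} / ∅
  B1: {j,v} / ∅
  B2: {c,y} / ∅
  B3: {c} / {c,j}
  B4: {c,g} / {y}
  B5: {g,j} / {g}
  B6: {j,v} / ∅
  B7: {j} / {j}

Liveness:
  B0: in=∅ out=∅
  B1: in=∅ out={j}
  B2: in={j} out={c,j,y}
  B3: in={c,j,y} out={j,y}
  B4: in={j,y} out={g,j}
  B5: in={g} out={j}
  B6: in=∅ out={j}
  B7: in={j} out=∅

live-out(B1) = ["j"]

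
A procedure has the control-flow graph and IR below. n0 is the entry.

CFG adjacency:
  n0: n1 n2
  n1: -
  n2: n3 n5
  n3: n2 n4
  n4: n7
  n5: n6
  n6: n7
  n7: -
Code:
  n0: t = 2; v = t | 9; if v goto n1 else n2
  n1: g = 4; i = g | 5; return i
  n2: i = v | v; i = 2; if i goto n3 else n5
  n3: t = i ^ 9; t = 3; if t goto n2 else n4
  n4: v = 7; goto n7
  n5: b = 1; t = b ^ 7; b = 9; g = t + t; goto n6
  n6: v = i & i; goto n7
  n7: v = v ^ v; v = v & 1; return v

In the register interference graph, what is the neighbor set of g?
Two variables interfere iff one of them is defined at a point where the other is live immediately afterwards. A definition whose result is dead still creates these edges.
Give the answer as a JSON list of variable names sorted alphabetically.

def/use:
  n0 def {t,v} use ∅
  n1 def {g,i} use ∅
  n2 def {i} use {v}
  n3 def {t} use {i}
  n4 def {v} use ∅
  n5 def {b,g,t} use ∅
  n6 def {v} use {i}
  n7 def {v} use {v}

Live sets:
  n0: in=∅ out={v}
  n1: in=∅ out=∅
  n2: in={v} out={i,v}
  n3: in={i,v} out={v}
  n4: in=∅ out={v}
  n5: in={i} out={i}
  n6: in={i} out={v}
  n7: in={v} out=∅

Interfere edges:
  b: {i,t}
  g: {i}
  i: {b,g,t,v}
  t: {b,i,v}
  v: {i,t}

N(g) = ["i"]

Answer: ["i"]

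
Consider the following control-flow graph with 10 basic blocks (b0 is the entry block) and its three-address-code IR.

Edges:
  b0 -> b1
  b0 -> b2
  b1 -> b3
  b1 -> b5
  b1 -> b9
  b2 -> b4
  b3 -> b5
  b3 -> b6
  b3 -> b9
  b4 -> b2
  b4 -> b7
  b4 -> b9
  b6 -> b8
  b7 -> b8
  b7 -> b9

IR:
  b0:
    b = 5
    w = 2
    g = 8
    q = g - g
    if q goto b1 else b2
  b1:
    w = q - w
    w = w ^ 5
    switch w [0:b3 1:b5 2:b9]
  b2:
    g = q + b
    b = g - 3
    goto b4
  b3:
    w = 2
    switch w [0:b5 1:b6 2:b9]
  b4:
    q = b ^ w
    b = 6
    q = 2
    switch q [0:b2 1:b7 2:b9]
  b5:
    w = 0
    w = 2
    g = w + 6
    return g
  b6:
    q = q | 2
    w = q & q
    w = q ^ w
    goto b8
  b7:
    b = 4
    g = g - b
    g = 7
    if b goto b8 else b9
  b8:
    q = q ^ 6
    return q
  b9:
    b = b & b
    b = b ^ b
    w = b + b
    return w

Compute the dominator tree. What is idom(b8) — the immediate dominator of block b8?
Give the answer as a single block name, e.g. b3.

idom tree: b1←b0 b2←b0 b3←b1 b4←b2 b5←b1 b6←b3 b7←b4 b8←b0 b9←b0
Dom at joins:
  b2: preds {b0,b4}: {b0} ∩ {b0,b2,b4} = {b0}; idom=b0
  b5: preds {b1,b3}: {b0,b1} ∩ {b0,b1,b3} = {b0,b1}; idom=b1
  b8: preds {b6,b7}: {b0,b1,b3,b6} ∩ {b0,b2,b4,b7} = {b0}; idom=b0
  b9: preds {b1,b3,b4,b7}: {b0,b1} ∩ {b0,b1,b3} ∩ {b0,b2,b4} ∩ {b0,b2,b4,b7} = {b0}; idom=b0

idom(b8) = b0

Answer: b0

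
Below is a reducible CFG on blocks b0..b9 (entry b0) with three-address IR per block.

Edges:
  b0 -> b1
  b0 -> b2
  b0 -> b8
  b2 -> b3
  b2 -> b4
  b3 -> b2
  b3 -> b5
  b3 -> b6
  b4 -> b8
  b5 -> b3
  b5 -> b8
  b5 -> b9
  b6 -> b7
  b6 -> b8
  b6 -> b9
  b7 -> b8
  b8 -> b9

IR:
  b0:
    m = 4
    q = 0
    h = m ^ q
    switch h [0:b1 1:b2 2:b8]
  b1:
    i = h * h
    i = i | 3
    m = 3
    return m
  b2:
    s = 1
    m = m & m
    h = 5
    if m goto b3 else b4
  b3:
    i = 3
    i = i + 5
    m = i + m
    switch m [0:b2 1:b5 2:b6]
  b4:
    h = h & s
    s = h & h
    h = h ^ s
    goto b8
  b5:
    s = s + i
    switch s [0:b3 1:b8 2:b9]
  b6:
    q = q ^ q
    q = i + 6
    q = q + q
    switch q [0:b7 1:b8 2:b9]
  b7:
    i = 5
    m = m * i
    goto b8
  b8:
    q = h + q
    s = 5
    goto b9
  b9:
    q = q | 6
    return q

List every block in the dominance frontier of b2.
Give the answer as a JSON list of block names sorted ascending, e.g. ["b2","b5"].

Answer: ["b2", "b8", "b9"]

Working:
idom tree: b1←b0 b2←b0 b3←b2 b4←b2 b5←b3 b6←b3 b7←b6 b8←b0 b9←b0
Dom∩ at merges:
  b2: preds {b0,b3}: {b0} ∩ {b0,b2,b3} = {b0}; idom=b0
  b3: preds {b2,b5}: {b0,b2} ∩ {b0,b2,b3,b5} = {b0,b2}; idom=b2
  b8: preds {b0,b4,b5,b6,b7}: {b0} ∩ {b0,b2,b4} ∩ {b0,b2,b3,b5} ∩ {b0,b2,b3,b6} ∩ {b0,b2,b3,b6,b7} = {b0}; idom=b0
  b9: preds {b5,b6,b8}: {b0,b2,b3,b5} ∩ {b0,b2,b3,b6} ∩ {b0,b8} = {b0}; idom=b0

DF derivation:
  join b2 pred b0: · stop@b0
  join b2 pred b3: b3→b2 stop@b0
  join b3 pred b2: · stop@b2
  join b3 pred b5: b5→b3 stop@b2
  join b8 pred b0: · stop@b0
  join b8 pred b4: b4→b2 stop@b0
  join b8 pred b5: b5→b3→b2 stop@b0
  join b8 pred b6: b6→b3→b2 stop@b0
  join b8 pred b7: b7→b6→b3→b2 stop@b0
  join b9 pred b5: b5→b3→b2 stop@b0
  join b9 pred b6: b6→b3→b2 stop@b0
  join b9 pred b8: b8 stop@b0
  b0 → ∅
  b1 → ∅
  b2 → {b2,b8,b9}
  b3 → {b2,b3,b8,b9}
  b4 → {b8}
  b5 → {b3,b8,b9}
  b6 → {b8,b9}
  b7 → {b8}
  b8 → {b9}
  b9 → ∅

DF(b2) = ["b2", "b8", "b9"]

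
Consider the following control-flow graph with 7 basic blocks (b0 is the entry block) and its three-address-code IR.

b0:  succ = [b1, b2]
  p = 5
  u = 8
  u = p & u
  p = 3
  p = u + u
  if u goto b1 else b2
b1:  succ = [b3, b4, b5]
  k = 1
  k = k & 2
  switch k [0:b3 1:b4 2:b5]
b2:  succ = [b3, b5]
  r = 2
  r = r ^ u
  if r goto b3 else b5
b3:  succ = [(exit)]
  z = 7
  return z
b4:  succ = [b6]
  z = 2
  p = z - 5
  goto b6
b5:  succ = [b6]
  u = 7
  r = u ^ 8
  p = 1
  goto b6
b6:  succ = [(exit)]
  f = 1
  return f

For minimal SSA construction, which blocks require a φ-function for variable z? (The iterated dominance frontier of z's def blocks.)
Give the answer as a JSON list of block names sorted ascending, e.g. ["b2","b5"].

Answer: ["b6"]

Analysis:
idom tree: b1←b0 b2←b0 b3←b0 b4←b1 b5←b0 b6←b0
Join-block Dom:
  b3: preds {b1,b2}: {b0,b1} ∩ {b0,b2} = {b0}; idom=b0
  b5: preds {b1,b2}: {b0,b1} ∩ {b0,b2} = {b0}; idom=b0
  b6: preds {b4,b5}: {b0,b1,b4} ∩ {b0,b5} = {b0}; idom=b0

DF derivation:
  join b3 pred b1: b1 stop@b0
  join b3 pred b2: b2 stop@b0
  join b5 pred b1: b1 stop@b0
  join b5 pred b2: b2 stop@b0
  join b6 pred b4: b4→b1 stop@b0
  join b6 pred b5: b5 stop@b0
  b0: DF=∅
  b1: DF={b3,b5,b6}
  b2: DF={b3,b5}
  b3: DF=∅
  b4: DF={b6}
  b5: DF={b6}
  b6: DF=∅

φ for z: defs {b3,b4}
  DF⁺ = {b6}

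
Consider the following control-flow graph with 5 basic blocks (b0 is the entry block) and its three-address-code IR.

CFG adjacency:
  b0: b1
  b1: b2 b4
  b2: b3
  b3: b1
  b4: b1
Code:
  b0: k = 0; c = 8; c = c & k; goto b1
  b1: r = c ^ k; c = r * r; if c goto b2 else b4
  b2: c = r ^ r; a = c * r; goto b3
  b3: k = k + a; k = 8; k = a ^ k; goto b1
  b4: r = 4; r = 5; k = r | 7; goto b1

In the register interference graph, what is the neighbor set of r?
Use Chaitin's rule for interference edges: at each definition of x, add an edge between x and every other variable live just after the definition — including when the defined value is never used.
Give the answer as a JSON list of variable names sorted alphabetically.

Per-block:
  b0: def={c,k} ue=∅
  b1: def={c,r} ue={c,k}
  b2: def={a,c} ue={r}
  b3: def={k} ue={a,k}
  b4: def={k,r} ue=∅

Liveness:
  b0 li=∅ lo={c,k}
  b1 li={c,k} lo={c,k,r}
  b2 li={k,r} lo={a,c,k}
  b3 li={a,c,k} lo={c,k}
  b4 li={c} lo={c,k}

Interfere edges:
  a: {c,k}
  c: {a,k,r}
  k: {a,c,r}
  r: {c,k}

N(r) = ["c", "k"]

Answer: ["c", "k"]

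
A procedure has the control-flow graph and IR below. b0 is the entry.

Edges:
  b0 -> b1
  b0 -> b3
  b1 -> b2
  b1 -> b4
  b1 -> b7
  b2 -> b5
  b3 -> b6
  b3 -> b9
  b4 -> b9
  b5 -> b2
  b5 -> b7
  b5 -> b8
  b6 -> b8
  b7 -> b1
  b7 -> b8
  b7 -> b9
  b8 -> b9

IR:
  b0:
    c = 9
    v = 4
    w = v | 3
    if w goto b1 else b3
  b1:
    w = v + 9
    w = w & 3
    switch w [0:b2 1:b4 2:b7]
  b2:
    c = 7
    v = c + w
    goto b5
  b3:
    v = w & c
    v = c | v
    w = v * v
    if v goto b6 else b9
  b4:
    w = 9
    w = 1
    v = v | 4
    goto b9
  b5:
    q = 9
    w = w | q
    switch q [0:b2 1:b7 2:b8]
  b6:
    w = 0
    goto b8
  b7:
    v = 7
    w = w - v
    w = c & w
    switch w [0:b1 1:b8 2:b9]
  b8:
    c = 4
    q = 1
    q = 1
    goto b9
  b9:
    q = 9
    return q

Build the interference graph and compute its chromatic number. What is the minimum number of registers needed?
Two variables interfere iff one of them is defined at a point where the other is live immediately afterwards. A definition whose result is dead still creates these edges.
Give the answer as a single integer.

Per-block:
  b0: def={c,v,w} ue=∅
  b1: def={w} ue={v}
  b2: def={c,v} ue={w}
  b3: def={v,w} ue={c,w}
  b4: def={v,w} ue={v}
  b5: def={q,w} ue={w}
  b6: def={w} ue=∅
  b7: def={v,w} ue={c,w}
  b8: def={c,q} ue=∅
  b9: def={q} ue=∅

Backward fixpoint:
  live b0: ∅→{c,v,w}
  live b1: {c,v}→{c,v,w}
  live b2: {w}→{c,w}
  live b3: {c,w}→∅
  live b4: {v}→∅
  live b5: {c,w}→{c,w}
  live b6: ∅→∅
  live b7: {c,w}→{c,v}
  live b8: ∅→∅
  live b9: ∅→∅

Conflict graph:
  c↔{q,v,w}
  q↔{c,w}
  v↔{c,w}
  w↔{c,q,v}

Colouring:
  {c,q,w} pairwise interfere (3-clique) ⇒ χ ≥ 3
  3-colouring: c0={c}  c1={w}  c2={q,v}
  χ = 3

Answer: 3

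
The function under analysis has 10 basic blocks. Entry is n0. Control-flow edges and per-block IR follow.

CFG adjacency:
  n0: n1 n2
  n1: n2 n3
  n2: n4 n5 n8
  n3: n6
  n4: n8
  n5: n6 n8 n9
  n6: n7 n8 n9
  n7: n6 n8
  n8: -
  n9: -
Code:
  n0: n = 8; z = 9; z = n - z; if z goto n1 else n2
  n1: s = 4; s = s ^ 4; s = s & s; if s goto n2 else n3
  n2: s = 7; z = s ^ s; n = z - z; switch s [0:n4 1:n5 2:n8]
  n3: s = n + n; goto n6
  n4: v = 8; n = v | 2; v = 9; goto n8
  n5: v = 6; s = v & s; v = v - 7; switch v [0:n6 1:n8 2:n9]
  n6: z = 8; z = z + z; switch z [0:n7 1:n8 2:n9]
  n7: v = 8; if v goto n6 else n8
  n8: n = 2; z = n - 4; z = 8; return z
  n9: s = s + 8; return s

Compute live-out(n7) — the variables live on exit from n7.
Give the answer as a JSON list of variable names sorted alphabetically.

Answer: ["s"]

Analysis:
Per-block:
  n0 def {n,z} use ∅
  n1 def {s} use ∅
  n2 def {n,s,z} use ∅
  n3 def {s} use {n}
  n4 def {n,v} use ∅
  n5 def {s,v} use {s}
  n6 def {z} use ∅
  n7 def {v} use ∅
  n8 def {n,z} use ∅
  n9 def {s} use {s}

Liveness:
  live n0: ∅→{n}
  live n1: {n}→{n}
  live n2: ∅→{s}
  live n3: {n}→{s}
  live n4: ∅→∅
  live n5: {s}→{s}
  live n6: {s}→{s}
  live n7: {s}→{s}
  live n8: ∅→∅
  live n9: {s}→∅

live-out(n7) = ["s"]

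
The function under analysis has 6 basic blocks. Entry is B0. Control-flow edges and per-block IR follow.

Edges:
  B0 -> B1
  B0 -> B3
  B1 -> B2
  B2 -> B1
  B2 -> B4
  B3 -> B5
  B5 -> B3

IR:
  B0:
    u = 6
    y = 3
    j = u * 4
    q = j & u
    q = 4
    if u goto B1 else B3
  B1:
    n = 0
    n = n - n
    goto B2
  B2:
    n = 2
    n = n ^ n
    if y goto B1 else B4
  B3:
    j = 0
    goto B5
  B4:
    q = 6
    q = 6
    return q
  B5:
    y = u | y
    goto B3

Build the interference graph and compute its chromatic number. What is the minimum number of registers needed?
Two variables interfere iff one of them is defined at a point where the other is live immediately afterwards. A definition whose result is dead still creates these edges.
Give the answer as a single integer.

Answer: 3

Derivation:
Block summaries:
  B0: {j,q,u,y} / ∅
  B1: {n} / ∅
  B2: {n} / {y}
  B3: {j} / ∅
  B4: {q} / ∅
  B5: {y} / {u,y}

Live sets:
  B0 li=∅ lo={u,y}
  B1 li={y} lo={y}
  B2 li={y} lo={y}
  B3 li={u,y} lo={u,y}
  B4 li=∅ lo=∅
  B5 li={u,y} lo={u,y}

Conflict graph:
  j — {u,y}
  n — {y}
  q — {u,y}
  u — {j,q,y}
  y — {j,n,q,u}

Registers:
  clique {j,u,y} ⇒ need ≥ 3
  3-colouring: c0={y}  c1={n,u}  c2={j,q}
  χ = 3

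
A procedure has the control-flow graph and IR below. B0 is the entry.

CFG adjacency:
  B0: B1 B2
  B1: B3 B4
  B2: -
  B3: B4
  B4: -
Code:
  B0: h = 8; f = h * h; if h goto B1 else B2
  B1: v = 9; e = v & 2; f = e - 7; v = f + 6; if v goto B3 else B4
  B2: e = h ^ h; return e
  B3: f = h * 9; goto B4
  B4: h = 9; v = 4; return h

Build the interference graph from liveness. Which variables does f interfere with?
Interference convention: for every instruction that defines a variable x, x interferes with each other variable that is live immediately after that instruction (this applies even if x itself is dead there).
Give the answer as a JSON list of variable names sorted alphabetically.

Per-block:
  B0: {f,h} / ∅
  B1: {e,f,v} / ∅
  B2: {e} / {h}
  B3: {f} / {h}
  B4: {h,v} / ∅

Live sets:
  B0 li=∅ lo={h}
  B1 li={h} lo={h}
  B2 li={h} lo=∅
  B3 li={h} lo=∅
  B4 li=∅ lo=∅

Interfere edges:
  e: {h}
  f: {h}
  h: {e,f,v}
  v: {h}

N(f) = ["h"]

Answer: ["h"]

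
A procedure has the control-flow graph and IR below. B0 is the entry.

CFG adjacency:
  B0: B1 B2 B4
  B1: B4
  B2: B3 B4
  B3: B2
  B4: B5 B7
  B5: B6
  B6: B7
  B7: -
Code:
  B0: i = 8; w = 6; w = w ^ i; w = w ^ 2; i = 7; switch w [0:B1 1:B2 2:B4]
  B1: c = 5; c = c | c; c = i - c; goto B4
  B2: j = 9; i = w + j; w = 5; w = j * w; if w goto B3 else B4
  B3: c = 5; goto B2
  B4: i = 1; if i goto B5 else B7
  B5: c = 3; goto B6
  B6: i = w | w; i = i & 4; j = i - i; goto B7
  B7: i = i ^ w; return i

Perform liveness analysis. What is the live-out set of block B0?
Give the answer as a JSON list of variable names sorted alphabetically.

Answer: ["i", "w"]

Analysis:
Per-block:
  B0: {i,w} / ∅
  B1: {c} / {i}
  B2: {i,j,w} / {w}
  B3: {c} / ∅
  B4: {i} / ∅
  B5: {c} / ∅
  B6: {i,j} / {w}
  B7: {i} / {i,w}

Live sets:
  live B0: ∅→{i,w}
  live B1: {i,w}→{w}
  live B2: {w}→{w}
  live B3: {w}→{w}
  live B4: {w}→{i,w}
  live B5: {w}→{w}
  live B6: {w}→{i,w}
  live B7: {i,w}→∅

live-out(B0) = ["i", "w"]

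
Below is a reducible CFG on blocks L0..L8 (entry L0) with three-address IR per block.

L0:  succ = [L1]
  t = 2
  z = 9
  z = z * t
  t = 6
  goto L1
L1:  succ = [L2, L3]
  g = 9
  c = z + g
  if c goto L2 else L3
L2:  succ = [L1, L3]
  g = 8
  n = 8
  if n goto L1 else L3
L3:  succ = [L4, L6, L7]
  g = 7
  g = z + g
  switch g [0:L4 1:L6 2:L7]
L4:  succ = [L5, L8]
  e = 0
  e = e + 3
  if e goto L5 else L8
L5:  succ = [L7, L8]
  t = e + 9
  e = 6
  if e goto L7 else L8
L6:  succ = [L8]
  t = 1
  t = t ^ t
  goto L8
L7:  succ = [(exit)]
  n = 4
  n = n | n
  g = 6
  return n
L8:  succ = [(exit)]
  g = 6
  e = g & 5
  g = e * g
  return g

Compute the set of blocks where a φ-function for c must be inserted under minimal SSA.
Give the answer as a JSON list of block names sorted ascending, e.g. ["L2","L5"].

Answer: ["L1"]

Working:
idom tree: L1←L0 L2←L1 L3←L1 L4←L3 L5←L4 L6←L3 L7←L3 L8←L3
Dom at joins:
  L1: preds {L0,L2}: {L0} ∩ {L0,L1,L2} = {L0}; idom=L0
  L3: preds {L1,L2}: {L0,L1} ∩ {L0,L1,L2} = {L0,L1}; idom=L1
  L7: preds {L3,L5}: {L0,L1,L3} ∩ {L0,L1,L3,L4,L5} = {L0,L1,L3}; idom=L3
  L8: preds {L4,L5,L6}: {L0,L1,L3,L4} ∩ {L0,L1,L3,L4,L5} ∩ {L0,L1,L3,L6} = {L0,L1,L3}; idom=L3

DF derivation:
  join L1 pred L0: · stop@L0
  join L1 pred L2: L2→L1 stop@L0
  join L3 pred L1: · stop@L1
  join L3 pred L2: L2 stop@L1
  join L7 pred L3: · stop@L3
  join L7 pred L5: L5→L4 stop@L3
  join L8 pred L4: L4 stop@L3
  join L8 pred L5: L5→L4 stop@L3
  join L8 pred L6: L6 stop@L3
  DF(L0)=∅
  DF(L1)={L1}
  DF(L2)={L1,L3}
  DF(L3)=∅
  DF(L4)={L7,L8}
  DF(L5)={L7,L8}
  DF(L6)={L8}
  DF(L7)=∅
  DF(L8)=∅

φ for c: defs {L1}
  DF⁺ = {L1}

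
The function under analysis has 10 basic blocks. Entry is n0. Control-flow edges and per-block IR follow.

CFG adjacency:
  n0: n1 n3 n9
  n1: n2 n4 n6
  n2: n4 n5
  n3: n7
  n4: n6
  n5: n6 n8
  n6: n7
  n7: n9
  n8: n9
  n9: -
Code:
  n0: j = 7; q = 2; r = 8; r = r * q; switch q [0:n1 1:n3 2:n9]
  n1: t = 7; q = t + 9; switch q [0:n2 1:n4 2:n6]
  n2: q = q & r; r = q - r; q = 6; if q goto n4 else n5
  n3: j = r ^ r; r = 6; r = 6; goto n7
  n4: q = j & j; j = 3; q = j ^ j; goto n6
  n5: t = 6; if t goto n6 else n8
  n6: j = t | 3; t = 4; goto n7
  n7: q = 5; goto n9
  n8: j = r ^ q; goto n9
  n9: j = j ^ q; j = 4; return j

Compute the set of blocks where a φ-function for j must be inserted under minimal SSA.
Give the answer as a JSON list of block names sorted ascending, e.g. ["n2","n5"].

idom tree: n1←n0 n2←n1 n3←n0 n4←n1 n5←n2 n6←n1 n7←n0 n8←n5 n9←n0
Dom∩ at merges:
  n4: preds {n1,n2}: {n0,n1} ∩ {n0,n1,n2} = {n0,n1}; idom=n1
  n6: preds {n1,n4,n5}: {n0,n1} ∩ {n0,n1,n4} ∩ {n0,n1,n2,n5} = {n0,n1}; idom=n1
  n7: preds {n3,n6}: {n0,n3} ∩ {n0,n1,n6} = {n0}; idom=n0
  n9: preds {n0,n7,n8}: {n0} ∩ {n0,n7} ∩ {n0,n1,n2,n5,n8} = {n0}; idom=n0

DF derivation:
  n4←n1: walk · to n1
  n4←n2: walk n2 to n1
  n6←n1: walk · to n1
  n6←n4: walk n4 to n1
  n6←n5: walk n5→n2 to n1
  n7←n3: walk n3 to n0
  n7←n6: walk n6→n1 to n0
  n9←n0: walk · to n0
  n9←n7: walk n7 to n0
  n9←n8: walk n8→n5→n2→n1 to n0
  n0: DF=∅
  n1: DF={n7,n9}
  n2: DF={n4,n6,n9}
  n3: DF={n7}
  n4: DF={n6}
  n5: DF={n6,n9}
  n6: DF={n7}
  n7: DF={n9}
  n8: DF={n9}
  n9: DF=∅

φ for j: defs {n0,n3,n4,n6,n8,n9}
  DF⁺ = {n6,n7,n9}

Answer: ["n6", "n7", "n9"]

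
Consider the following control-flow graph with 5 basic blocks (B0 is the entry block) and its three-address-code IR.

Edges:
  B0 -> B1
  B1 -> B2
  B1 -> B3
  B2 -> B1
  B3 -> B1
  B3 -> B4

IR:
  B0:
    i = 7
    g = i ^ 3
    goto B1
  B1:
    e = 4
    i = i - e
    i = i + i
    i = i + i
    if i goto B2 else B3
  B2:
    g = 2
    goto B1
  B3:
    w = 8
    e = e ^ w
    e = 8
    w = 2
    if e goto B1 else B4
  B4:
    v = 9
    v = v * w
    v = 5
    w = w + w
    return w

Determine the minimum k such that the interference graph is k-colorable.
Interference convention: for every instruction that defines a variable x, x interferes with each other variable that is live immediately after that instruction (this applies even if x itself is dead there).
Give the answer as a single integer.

Per-block:
  B0: def={g,i} ue=∅
  B1: def={e,i} ue={i}
  B2: def={g} ue=∅
  B3: def={e,w} ue={e}
  B4: def={v,w} ue={w}

Live sets:
  live B0: ∅→{i}
  live B1: {i}→{e,i}
  live B2: {i}→{i}
  live B3: {e,i}→{i,w}
  live B4: {w}→∅

Conflict graph:
  e: {i,w}
  g: {i}
  i: {e,g,w}
  v: {w}
  w: {e,i,v}

Colouring:
  {e,i,w} pairwise interfere (3-clique) ⇒ χ ≥ 3
  assign e→c2 g→c1 i→c0 v→c0 w→c1 — no edge inside a register ⇒ χ ≤ 3
  χ = 3

Answer: 3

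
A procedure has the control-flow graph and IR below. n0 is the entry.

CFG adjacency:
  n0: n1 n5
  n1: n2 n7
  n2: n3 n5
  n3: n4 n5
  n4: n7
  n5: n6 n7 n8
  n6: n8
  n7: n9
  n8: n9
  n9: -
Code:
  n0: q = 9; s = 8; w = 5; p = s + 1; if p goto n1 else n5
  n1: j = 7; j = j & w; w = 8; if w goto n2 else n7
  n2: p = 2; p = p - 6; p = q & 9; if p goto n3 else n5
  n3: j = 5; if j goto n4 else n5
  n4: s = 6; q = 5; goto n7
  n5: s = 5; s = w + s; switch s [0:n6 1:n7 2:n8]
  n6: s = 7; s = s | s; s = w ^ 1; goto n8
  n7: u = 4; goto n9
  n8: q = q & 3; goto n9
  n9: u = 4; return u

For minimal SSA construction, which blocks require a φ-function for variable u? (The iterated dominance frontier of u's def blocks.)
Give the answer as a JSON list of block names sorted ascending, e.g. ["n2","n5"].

Answer: ["n9"]

Derivation:
idom tree: n1←n0 n2←n1 n3←n2 n4←n3 n5←n0 n6←n5 n7←n0 n8←n5 n9←n0
Join-block Dom:
  n5: preds {n0,n2,n3}: {n0} ∩ {n0,n1,n2} ∩ {n0,n1,n2,n3} = {n0}; idom=n0
  n7: preds {n1,n4,n5}: {n0,n1} ∩ {n0,n1,n2,n3,n4} ∩ {n0,n5} = {n0}; idom=n0
  n8: preds {n5,n6}: {n0,n5} ∩ {n0,n5,n6} = {n0,n5}; idom=n5
  n9: preds {n7,n8}: {n0,n7} ∩ {n0,n5,n8} = {n0}; idom=n0

Frontier:
  n5←n0: walk · to n0
  n5←n2: walk n2→n1 to n0
  n5←n3: walk n3→n2→n1 to n0
  n7←n1: walk n1 to n0
  n7←n4: walk n4→n3→n2→n1 to n0
  n7←n5: walk n5 to n0
  n8←n5: walk · to n5
  n8←n6: walk n6 to n5
  n9←n7: walk n7 to n0
  n9←n8: walk n8→n5 to n0
  DF(n0)=∅
  DF(n1)={n5,n7}
  DF(n2)={n5,n7}
  DF(n3)={n5,n7}
  DF(n4)={n7}
  DF(n5)={n7,n9}
  DF(n6)={n8}
  DF(n7)={n9}
  DF(n8)={n9}
  DF(n9)=∅

φ for u: defs {n7,n9}
  DF⁺ = {n9}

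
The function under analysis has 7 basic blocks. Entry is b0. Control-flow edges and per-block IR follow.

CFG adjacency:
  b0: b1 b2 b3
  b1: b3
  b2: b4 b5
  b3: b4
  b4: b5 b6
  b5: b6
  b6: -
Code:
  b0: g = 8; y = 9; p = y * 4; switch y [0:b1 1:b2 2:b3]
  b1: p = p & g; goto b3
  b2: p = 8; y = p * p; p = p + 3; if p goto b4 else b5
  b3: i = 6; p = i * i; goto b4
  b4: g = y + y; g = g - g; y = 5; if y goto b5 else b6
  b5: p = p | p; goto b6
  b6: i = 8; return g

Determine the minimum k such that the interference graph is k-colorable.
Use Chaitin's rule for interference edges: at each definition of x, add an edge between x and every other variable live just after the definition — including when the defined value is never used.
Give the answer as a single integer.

Answer: 3

Analysis:
Block summaries:
  b0: def={g,p,y} ue=∅
  b1: def={p} ue={g,p}
  b2: def={p,y} ue=∅
  b3: def={i,p} ue=∅
  b4: def={g,y} ue={y}
  b5: def={p} ue={p}
  b6: def={i} ue={g}

Live sets:
  live b0: ∅→{g,p,y}
  live b1: {g,p,y}→{y}
  live b2: {g}→{g,p,y}
  live b3: {y}→{p,y}
  live b4: {p,y}→{g,p}
  live b5: {g,p}→{g}
  live b6: {g}→∅

Interfere edges:
  g: {i,p,y}
  i: {g,y}
  p: {g,y}
  y: {g,i,p}

Colouring:
  lower bound: {g,i,y} mutually conflict ⇒ χ ≥ 3
  assign g→r0 i→r2 p→r2 y→r1 — no edge inside a register ⇒ χ ≤ 3
  χ = 3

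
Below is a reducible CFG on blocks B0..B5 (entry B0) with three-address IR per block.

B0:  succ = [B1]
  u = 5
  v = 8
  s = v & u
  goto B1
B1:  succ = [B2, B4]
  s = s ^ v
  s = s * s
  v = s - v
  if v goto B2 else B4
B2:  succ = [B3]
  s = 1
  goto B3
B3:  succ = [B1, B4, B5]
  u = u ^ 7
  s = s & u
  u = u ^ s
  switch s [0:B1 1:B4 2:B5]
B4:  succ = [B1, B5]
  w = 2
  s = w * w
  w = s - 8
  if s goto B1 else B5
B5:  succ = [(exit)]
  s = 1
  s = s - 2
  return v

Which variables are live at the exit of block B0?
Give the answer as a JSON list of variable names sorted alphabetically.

Block summaries:
  B0 def {s,u,v} use ∅
  B1 def {s,v} use {s,v}
  B2 def {s} use ∅
  B3 def {s,u} use {s,u}
  B4 def {s,w} use ∅
  B5 def {s} use {v}

Liveness:
  live B0: ∅→{s,u,v}
  live B1: {s,u,v}→{u,v}
  live B2: {u,v}→{s,u,v}
  live B3: {s,u,v}→{s,u,v}
  live B4: {u,v}→{s,u,v}
  live B5: {v}→∅

live-out(B0) = ["s", "u", "v"]

Answer: ["s", "u", "v"]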